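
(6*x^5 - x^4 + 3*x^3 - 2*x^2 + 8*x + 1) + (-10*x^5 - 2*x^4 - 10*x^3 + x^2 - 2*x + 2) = -4*x^5 - 3*x^4 - 7*x^3 - x^2 + 6*x + 3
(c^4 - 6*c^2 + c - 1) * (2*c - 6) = 2*c^5 - 6*c^4 - 12*c^3 + 38*c^2 - 8*c + 6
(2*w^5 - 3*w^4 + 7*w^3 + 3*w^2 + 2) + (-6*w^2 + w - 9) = 2*w^5 - 3*w^4 + 7*w^3 - 3*w^2 + w - 7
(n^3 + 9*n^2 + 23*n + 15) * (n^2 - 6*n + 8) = n^5 + 3*n^4 - 23*n^3 - 51*n^2 + 94*n + 120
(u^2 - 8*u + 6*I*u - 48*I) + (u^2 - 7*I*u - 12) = 2*u^2 - 8*u - I*u - 12 - 48*I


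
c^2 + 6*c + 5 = (c + 1)*(c + 5)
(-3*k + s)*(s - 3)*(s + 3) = -3*k*s^2 + 27*k + s^3 - 9*s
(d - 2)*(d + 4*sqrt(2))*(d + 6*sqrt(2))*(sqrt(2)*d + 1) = sqrt(2)*d^4 - 2*sqrt(2)*d^3 + 21*d^3 - 42*d^2 + 58*sqrt(2)*d^2 - 116*sqrt(2)*d + 48*d - 96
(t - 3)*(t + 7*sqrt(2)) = t^2 - 3*t + 7*sqrt(2)*t - 21*sqrt(2)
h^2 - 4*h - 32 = (h - 8)*(h + 4)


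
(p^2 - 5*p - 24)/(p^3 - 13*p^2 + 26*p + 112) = (p + 3)/(p^2 - 5*p - 14)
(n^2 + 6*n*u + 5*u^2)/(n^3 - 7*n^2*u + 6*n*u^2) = (n^2 + 6*n*u + 5*u^2)/(n*(n^2 - 7*n*u + 6*u^2))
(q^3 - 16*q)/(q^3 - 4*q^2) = (q + 4)/q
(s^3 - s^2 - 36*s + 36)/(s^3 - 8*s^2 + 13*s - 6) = (s + 6)/(s - 1)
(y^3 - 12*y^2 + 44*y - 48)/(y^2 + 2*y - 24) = (y^2 - 8*y + 12)/(y + 6)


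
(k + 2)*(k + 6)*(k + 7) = k^3 + 15*k^2 + 68*k + 84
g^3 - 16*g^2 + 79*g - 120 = (g - 8)*(g - 5)*(g - 3)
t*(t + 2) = t^2 + 2*t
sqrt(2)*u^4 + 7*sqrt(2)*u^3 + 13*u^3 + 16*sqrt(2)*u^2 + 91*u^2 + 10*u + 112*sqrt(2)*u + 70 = (u + 7)*(u + sqrt(2))*(u + 5*sqrt(2))*(sqrt(2)*u + 1)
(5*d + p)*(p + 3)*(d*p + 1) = 5*d^2*p^2 + 15*d^2*p + d*p^3 + 3*d*p^2 + 5*d*p + 15*d + p^2 + 3*p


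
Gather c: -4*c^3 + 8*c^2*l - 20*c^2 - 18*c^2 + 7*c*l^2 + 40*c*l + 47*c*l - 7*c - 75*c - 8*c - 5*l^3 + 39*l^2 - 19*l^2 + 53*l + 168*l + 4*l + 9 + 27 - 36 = -4*c^3 + c^2*(8*l - 38) + c*(7*l^2 + 87*l - 90) - 5*l^3 + 20*l^2 + 225*l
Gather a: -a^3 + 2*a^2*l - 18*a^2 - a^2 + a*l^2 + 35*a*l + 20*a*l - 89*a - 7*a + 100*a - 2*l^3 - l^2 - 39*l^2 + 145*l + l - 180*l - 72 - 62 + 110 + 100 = -a^3 + a^2*(2*l - 19) + a*(l^2 + 55*l + 4) - 2*l^3 - 40*l^2 - 34*l + 76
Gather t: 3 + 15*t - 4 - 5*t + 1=10*t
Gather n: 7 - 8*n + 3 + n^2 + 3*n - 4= n^2 - 5*n + 6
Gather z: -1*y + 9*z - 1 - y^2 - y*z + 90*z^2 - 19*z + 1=-y^2 - y + 90*z^2 + z*(-y - 10)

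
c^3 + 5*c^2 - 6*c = c*(c - 1)*(c + 6)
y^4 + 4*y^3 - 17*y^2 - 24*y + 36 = (y - 3)*(y - 1)*(y + 2)*(y + 6)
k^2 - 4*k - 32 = (k - 8)*(k + 4)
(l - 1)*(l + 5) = l^2 + 4*l - 5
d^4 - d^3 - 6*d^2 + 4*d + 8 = (d - 2)^2*(d + 1)*(d + 2)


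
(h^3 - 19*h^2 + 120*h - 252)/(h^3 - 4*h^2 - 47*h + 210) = (h^2 - 13*h + 42)/(h^2 + 2*h - 35)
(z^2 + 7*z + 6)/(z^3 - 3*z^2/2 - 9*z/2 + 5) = 2*(z^2 + 7*z + 6)/(2*z^3 - 3*z^2 - 9*z + 10)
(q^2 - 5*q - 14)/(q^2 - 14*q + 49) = (q + 2)/(q - 7)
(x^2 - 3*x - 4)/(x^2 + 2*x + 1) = (x - 4)/(x + 1)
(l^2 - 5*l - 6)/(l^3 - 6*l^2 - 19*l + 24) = (l^2 - 5*l - 6)/(l^3 - 6*l^2 - 19*l + 24)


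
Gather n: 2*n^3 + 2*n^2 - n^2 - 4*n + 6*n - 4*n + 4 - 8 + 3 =2*n^3 + n^2 - 2*n - 1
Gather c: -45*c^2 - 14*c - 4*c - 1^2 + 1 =-45*c^2 - 18*c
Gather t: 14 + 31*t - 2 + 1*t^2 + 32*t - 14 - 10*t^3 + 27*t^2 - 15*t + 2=-10*t^3 + 28*t^2 + 48*t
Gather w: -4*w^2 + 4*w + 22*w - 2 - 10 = -4*w^2 + 26*w - 12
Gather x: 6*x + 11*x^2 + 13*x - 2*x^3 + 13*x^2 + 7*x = -2*x^3 + 24*x^2 + 26*x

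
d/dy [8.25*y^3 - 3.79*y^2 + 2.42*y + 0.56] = 24.75*y^2 - 7.58*y + 2.42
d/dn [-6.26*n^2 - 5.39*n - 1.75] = -12.52*n - 5.39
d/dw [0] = 0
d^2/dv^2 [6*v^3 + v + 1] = 36*v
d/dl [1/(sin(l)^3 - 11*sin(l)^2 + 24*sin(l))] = (-3*cos(l) + 22/tan(l) - 24*cos(l)/sin(l)^2)/((sin(l) - 8)^2*(sin(l) - 3)^2)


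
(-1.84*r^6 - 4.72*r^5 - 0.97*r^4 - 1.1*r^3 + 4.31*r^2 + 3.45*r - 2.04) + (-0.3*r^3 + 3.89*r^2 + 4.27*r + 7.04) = -1.84*r^6 - 4.72*r^5 - 0.97*r^4 - 1.4*r^3 + 8.2*r^2 + 7.72*r + 5.0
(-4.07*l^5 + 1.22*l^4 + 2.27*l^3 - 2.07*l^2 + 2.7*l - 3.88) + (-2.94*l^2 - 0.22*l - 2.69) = -4.07*l^5 + 1.22*l^4 + 2.27*l^3 - 5.01*l^2 + 2.48*l - 6.57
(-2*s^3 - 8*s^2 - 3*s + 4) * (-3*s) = 6*s^4 + 24*s^3 + 9*s^2 - 12*s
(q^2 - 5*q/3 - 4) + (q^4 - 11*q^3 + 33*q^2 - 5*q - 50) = q^4 - 11*q^3 + 34*q^2 - 20*q/3 - 54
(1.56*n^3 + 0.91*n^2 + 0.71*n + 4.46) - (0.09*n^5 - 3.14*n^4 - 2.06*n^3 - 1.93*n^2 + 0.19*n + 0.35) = -0.09*n^5 + 3.14*n^4 + 3.62*n^3 + 2.84*n^2 + 0.52*n + 4.11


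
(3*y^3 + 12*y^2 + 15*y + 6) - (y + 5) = 3*y^3 + 12*y^2 + 14*y + 1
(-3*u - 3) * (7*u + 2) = -21*u^2 - 27*u - 6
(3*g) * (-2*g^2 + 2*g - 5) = -6*g^3 + 6*g^2 - 15*g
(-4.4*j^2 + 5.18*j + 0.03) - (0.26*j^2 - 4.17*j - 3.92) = -4.66*j^2 + 9.35*j + 3.95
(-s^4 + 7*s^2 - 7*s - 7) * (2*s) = -2*s^5 + 14*s^3 - 14*s^2 - 14*s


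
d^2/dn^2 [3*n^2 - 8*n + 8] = 6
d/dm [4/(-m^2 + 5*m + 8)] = 4*(2*m - 5)/(-m^2 + 5*m + 8)^2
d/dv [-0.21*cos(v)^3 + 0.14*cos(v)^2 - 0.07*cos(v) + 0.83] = (0.63*cos(v)^2 - 0.28*cos(v) + 0.07)*sin(v)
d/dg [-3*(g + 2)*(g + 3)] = -6*g - 15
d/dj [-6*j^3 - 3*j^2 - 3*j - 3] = -18*j^2 - 6*j - 3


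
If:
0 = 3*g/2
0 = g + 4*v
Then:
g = 0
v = 0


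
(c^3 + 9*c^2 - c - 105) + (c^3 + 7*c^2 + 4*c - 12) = 2*c^3 + 16*c^2 + 3*c - 117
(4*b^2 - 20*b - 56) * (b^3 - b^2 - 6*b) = 4*b^5 - 24*b^4 - 60*b^3 + 176*b^2 + 336*b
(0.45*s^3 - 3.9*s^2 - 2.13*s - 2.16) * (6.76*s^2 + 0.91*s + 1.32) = 3.042*s^5 - 25.9545*s^4 - 17.3538*s^3 - 21.6879*s^2 - 4.7772*s - 2.8512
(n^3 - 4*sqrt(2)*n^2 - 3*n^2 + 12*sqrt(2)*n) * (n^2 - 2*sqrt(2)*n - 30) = n^5 - 6*sqrt(2)*n^4 - 3*n^4 - 14*n^3 + 18*sqrt(2)*n^3 + 42*n^2 + 120*sqrt(2)*n^2 - 360*sqrt(2)*n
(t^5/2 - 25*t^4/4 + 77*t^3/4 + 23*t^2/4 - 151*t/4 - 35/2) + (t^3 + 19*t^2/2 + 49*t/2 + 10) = t^5/2 - 25*t^4/4 + 81*t^3/4 + 61*t^2/4 - 53*t/4 - 15/2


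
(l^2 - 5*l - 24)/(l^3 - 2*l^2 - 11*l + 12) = (l - 8)/(l^2 - 5*l + 4)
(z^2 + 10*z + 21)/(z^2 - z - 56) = (z + 3)/(z - 8)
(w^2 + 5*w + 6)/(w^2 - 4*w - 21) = (w + 2)/(w - 7)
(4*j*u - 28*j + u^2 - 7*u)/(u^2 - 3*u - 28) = (4*j + u)/(u + 4)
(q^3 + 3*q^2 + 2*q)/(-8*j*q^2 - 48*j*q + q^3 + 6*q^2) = (q^2 + 3*q + 2)/(-8*j*q - 48*j + q^2 + 6*q)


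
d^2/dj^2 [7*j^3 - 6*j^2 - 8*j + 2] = 42*j - 12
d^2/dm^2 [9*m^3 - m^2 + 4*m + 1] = 54*m - 2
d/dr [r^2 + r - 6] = 2*r + 1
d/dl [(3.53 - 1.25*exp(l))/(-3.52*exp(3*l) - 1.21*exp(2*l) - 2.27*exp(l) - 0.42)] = (-8.8*exp(3*l) + 35.7643*exp(2*l) + 8.5426*exp(l) + 8.5381)*exp(l)/(12.3904*exp(6*l) + 8.5184*exp(5*l) + 17.4449*exp(4*l) + 8.4502*exp(3*l) + 6.1693*exp(2*l) + 1.9068*exp(l) + 0.1764)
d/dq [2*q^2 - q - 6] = 4*q - 1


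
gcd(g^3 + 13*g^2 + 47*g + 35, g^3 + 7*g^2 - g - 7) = g^2 + 8*g + 7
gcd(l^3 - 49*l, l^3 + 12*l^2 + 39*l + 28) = l + 7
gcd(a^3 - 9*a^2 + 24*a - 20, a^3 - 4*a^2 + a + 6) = a - 2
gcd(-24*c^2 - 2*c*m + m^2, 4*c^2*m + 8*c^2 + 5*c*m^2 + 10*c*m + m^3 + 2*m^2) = 4*c + m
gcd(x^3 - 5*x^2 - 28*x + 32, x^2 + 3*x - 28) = 1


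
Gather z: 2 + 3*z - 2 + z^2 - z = z^2 + 2*z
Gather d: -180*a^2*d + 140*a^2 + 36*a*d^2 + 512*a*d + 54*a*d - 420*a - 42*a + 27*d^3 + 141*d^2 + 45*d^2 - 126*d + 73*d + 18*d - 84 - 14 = 140*a^2 - 462*a + 27*d^3 + d^2*(36*a + 186) + d*(-180*a^2 + 566*a - 35) - 98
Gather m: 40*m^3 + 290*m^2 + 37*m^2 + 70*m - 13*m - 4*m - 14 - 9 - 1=40*m^3 + 327*m^2 + 53*m - 24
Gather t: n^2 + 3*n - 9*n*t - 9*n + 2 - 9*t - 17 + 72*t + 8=n^2 - 6*n + t*(63 - 9*n) - 7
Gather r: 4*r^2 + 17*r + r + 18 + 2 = 4*r^2 + 18*r + 20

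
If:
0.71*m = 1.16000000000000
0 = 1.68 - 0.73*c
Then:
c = 2.30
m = 1.63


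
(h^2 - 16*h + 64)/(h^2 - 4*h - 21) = (-h^2 + 16*h - 64)/(-h^2 + 4*h + 21)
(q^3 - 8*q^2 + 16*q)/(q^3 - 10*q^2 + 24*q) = (q - 4)/(q - 6)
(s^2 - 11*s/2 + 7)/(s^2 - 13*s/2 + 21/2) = (s - 2)/(s - 3)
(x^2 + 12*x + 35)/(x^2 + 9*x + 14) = (x + 5)/(x + 2)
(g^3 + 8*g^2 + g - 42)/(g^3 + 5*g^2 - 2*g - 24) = (g + 7)/(g + 4)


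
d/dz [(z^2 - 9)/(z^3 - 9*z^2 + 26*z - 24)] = (-z^2 - 6*z + 26)/(z^4 - 12*z^3 + 52*z^2 - 96*z + 64)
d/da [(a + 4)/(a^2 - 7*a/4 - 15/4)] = 4*(-4*a^2 - 32*a + 13)/(16*a^4 - 56*a^3 - 71*a^2 + 210*a + 225)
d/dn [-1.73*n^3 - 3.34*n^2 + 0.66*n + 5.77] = -5.19*n^2 - 6.68*n + 0.66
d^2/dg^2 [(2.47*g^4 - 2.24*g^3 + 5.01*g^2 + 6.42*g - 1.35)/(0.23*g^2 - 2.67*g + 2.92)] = (0.261326*g^6 - 9.10096199999999*g^5 + 115.60341*g^4 - 330.209914*g^3 + 336.889326*g^2 - 135.490638*g + 168.105594)/(0.012167*g^6 - 0.423729*g^5 + 5.382345*g^4 - 29.793195*g^3 + 68.33238*g^2 - 68.296464*g + 24.897088)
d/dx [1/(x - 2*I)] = -1/(x - 2*I)^2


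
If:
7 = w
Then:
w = 7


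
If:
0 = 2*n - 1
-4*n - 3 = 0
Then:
No Solution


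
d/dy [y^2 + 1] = 2*y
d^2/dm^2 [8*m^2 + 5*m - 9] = 16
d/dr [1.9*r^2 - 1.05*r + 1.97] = 3.8*r - 1.05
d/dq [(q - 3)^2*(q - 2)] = (q - 3)*(3*q - 7)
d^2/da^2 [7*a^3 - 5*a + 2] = 42*a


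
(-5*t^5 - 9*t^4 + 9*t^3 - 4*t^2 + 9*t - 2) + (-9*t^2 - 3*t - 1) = -5*t^5 - 9*t^4 + 9*t^3 - 13*t^2 + 6*t - 3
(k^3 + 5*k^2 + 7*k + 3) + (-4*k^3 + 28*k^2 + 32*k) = -3*k^3 + 33*k^2 + 39*k + 3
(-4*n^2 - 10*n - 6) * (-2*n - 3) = 8*n^3 + 32*n^2 + 42*n + 18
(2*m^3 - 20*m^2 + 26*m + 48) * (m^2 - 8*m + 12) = 2*m^5 - 36*m^4 + 210*m^3 - 400*m^2 - 72*m + 576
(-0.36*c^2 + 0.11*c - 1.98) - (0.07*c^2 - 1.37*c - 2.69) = -0.43*c^2 + 1.48*c + 0.71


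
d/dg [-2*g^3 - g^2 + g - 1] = -6*g^2 - 2*g + 1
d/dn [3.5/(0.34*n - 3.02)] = -1.19/(0.34*n - 3.02)^2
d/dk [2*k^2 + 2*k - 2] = 4*k + 2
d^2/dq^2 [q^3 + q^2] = 6*q + 2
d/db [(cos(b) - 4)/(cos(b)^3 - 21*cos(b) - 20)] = (3*cos(b)/2 - 6*cos(2*b) + cos(3*b)/2 + 98)*sin(b)/(-cos(b)^3 + 21*cos(b) + 20)^2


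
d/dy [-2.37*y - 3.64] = -2.37000000000000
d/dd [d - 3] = 1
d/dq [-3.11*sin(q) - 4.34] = -3.11*cos(q)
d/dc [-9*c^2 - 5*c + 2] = -18*c - 5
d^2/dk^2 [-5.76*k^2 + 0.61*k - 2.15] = -11.5200000000000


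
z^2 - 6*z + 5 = (z - 5)*(z - 1)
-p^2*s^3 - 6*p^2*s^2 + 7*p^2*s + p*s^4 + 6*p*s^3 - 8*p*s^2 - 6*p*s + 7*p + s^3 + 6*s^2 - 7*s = (-p + s)*(s - 1)*(s + 7)*(p*s + 1)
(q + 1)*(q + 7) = q^2 + 8*q + 7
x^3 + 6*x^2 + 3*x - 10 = (x - 1)*(x + 2)*(x + 5)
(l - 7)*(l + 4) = l^2 - 3*l - 28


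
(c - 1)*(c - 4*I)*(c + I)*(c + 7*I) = c^4 - c^3 + 4*I*c^3 + 25*c^2 - 4*I*c^2 - 25*c + 28*I*c - 28*I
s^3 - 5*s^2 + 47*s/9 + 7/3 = (s - 3)*(s - 7/3)*(s + 1/3)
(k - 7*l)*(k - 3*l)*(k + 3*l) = k^3 - 7*k^2*l - 9*k*l^2 + 63*l^3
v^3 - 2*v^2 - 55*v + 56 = (v - 8)*(v - 1)*(v + 7)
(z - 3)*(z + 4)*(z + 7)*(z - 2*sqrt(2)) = z^4 - 2*sqrt(2)*z^3 + 8*z^3 - 16*sqrt(2)*z^2 - 5*z^2 - 84*z + 10*sqrt(2)*z + 168*sqrt(2)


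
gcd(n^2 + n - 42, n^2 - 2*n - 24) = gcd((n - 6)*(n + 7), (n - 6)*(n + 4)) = n - 6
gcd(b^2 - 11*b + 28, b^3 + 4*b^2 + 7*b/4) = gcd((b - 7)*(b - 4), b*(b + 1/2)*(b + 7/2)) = 1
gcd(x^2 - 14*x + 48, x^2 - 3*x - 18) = x - 6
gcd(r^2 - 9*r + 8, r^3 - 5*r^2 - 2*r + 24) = 1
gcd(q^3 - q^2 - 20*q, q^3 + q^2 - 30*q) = q^2 - 5*q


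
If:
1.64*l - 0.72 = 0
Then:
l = 0.44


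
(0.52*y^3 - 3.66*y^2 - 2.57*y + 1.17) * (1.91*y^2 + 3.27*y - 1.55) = 0.9932*y^5 - 5.2902*y^4 - 17.6829*y^3 - 0.4962*y^2 + 7.8094*y - 1.8135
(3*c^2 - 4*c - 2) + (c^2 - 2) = 4*c^2 - 4*c - 4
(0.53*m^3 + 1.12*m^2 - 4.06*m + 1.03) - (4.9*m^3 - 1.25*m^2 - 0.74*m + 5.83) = -4.37*m^3 + 2.37*m^2 - 3.32*m - 4.8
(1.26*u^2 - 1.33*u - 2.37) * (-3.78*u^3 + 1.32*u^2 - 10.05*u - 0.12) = -4.7628*u^5 + 6.6906*u^4 - 5.46*u^3 + 10.0869*u^2 + 23.9781*u + 0.2844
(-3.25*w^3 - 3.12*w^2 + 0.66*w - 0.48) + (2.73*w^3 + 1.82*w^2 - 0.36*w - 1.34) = -0.52*w^3 - 1.3*w^2 + 0.3*w - 1.82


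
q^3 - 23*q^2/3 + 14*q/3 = q*(q - 7)*(q - 2/3)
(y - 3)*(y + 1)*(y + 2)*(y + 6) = y^4 + 6*y^3 - 7*y^2 - 48*y - 36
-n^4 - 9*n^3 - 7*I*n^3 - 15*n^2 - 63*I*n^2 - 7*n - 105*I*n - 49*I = (n + 7)*(n + 7*I)*(-I*n - I)^2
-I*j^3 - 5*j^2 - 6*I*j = j*(j - 6*I)*(-I*j + 1)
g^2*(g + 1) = g^3 + g^2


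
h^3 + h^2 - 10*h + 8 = (h - 2)*(h - 1)*(h + 4)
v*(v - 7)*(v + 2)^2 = v^4 - 3*v^3 - 24*v^2 - 28*v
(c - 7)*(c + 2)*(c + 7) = c^3 + 2*c^2 - 49*c - 98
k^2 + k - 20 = (k - 4)*(k + 5)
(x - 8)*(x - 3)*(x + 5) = x^3 - 6*x^2 - 31*x + 120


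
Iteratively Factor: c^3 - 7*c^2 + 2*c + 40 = (c + 2)*(c^2 - 9*c + 20) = (c - 4)*(c + 2)*(c - 5)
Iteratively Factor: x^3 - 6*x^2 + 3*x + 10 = (x - 5)*(x^2 - x - 2) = (x - 5)*(x + 1)*(x - 2)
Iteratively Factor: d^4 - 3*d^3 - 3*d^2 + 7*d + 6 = (d + 1)*(d^3 - 4*d^2 + d + 6) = (d + 1)^2*(d^2 - 5*d + 6) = (d - 3)*(d + 1)^2*(d - 2)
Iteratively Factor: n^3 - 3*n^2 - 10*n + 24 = (n + 3)*(n^2 - 6*n + 8) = (n - 2)*(n + 3)*(n - 4)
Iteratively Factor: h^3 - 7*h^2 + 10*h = (h)*(h^2 - 7*h + 10) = h*(h - 2)*(h - 5)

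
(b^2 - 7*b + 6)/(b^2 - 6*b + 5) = (b - 6)/(b - 5)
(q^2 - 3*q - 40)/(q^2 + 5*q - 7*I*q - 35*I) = (q - 8)/(q - 7*I)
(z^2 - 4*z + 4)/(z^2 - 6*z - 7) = (-z^2 + 4*z - 4)/(-z^2 + 6*z + 7)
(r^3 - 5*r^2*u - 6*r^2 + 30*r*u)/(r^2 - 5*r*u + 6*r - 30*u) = r*(r - 6)/(r + 6)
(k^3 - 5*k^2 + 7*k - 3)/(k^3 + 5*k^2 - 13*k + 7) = (k - 3)/(k + 7)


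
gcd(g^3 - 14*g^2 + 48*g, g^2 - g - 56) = g - 8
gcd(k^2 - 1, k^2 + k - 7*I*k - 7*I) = k + 1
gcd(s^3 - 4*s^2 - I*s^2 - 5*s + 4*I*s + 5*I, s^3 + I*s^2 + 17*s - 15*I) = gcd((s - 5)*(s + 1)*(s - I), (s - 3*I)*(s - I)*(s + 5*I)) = s - I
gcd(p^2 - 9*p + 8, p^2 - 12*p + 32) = p - 8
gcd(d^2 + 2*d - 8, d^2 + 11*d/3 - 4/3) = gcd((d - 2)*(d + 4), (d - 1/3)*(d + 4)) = d + 4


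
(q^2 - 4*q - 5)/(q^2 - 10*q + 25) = (q + 1)/(q - 5)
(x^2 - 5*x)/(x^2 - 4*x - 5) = x/(x + 1)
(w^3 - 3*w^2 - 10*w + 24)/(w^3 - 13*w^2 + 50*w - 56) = (w + 3)/(w - 7)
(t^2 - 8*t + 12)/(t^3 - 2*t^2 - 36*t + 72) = 1/(t + 6)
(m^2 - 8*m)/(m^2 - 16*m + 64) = m/(m - 8)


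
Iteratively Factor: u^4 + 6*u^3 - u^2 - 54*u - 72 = (u + 4)*(u^3 + 2*u^2 - 9*u - 18) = (u + 2)*(u + 4)*(u^2 - 9) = (u - 3)*(u + 2)*(u + 4)*(u + 3)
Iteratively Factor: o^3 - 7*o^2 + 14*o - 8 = (o - 1)*(o^2 - 6*o + 8) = (o - 2)*(o - 1)*(o - 4)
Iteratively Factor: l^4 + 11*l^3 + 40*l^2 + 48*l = (l + 3)*(l^3 + 8*l^2 + 16*l) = l*(l + 3)*(l^2 + 8*l + 16) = l*(l + 3)*(l + 4)*(l + 4)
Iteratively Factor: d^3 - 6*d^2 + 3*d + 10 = (d + 1)*(d^2 - 7*d + 10) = (d - 5)*(d + 1)*(d - 2)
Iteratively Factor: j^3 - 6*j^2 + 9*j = (j - 3)*(j^2 - 3*j) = j*(j - 3)*(j - 3)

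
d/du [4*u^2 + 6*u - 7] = 8*u + 6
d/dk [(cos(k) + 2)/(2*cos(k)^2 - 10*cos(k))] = (sin(k) - 10*sin(k)/cos(k)^2 + 4*tan(k))/(2*(cos(k) - 5)^2)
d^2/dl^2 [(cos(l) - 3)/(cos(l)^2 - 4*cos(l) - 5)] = (9*sin(l)^4*cos(l) - 8*sin(l)^4 + 126*sin(l)^2 + 61*cos(l)/2 + 18*cos(3*l) - cos(5*l)/2 + 48)/(sin(l)^2 + 4*cos(l) + 4)^3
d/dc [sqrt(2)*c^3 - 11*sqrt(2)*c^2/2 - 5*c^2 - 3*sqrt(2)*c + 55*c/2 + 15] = 3*sqrt(2)*c^2 - 11*sqrt(2)*c - 10*c - 3*sqrt(2) + 55/2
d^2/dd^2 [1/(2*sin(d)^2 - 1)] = (-4*cos(2*d)^2 + 4*cos(4*d) - 4)/cos(2*d)^3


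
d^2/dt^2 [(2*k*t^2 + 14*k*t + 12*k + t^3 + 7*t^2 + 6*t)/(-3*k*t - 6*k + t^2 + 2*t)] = -(2*(-3*k + 2*t + 2)^2*(2*k*t^2 + 14*k*t + 12*k + t^3 + 7*t^2 + 6*t) + 2*(2*k + 3*t + 7)*(3*k*t + 6*k - t^2 - 2*t)^2 + 2*(3*k*t + 6*k - t^2 - 2*t)*(2*k*t^2 + 14*k*t + 12*k + t^3 + 7*t^2 + 6*t + (-3*k + 2*t + 2)*(4*k*t + 14*k + 3*t^2 + 14*t + 6)))/(3*k*t + 6*k - t^2 - 2*t)^3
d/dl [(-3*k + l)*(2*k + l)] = -k + 2*l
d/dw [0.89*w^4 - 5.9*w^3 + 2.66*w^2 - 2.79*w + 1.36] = 3.56*w^3 - 17.7*w^2 + 5.32*w - 2.79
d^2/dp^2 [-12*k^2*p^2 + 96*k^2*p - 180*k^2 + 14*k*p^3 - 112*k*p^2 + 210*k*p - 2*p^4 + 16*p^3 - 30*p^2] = -24*k^2 + 84*k*p - 224*k - 24*p^2 + 96*p - 60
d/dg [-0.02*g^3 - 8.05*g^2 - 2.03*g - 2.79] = -0.06*g^2 - 16.1*g - 2.03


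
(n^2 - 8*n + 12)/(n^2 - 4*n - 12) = (n - 2)/(n + 2)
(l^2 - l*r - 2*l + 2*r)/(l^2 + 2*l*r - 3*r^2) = (l - 2)/(l + 3*r)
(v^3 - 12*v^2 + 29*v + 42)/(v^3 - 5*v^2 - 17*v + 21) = (v^2 - 5*v - 6)/(v^2 + 2*v - 3)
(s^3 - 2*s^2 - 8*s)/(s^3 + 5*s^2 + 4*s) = (s^2 - 2*s - 8)/(s^2 + 5*s + 4)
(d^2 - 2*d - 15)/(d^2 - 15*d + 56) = (d^2 - 2*d - 15)/(d^2 - 15*d + 56)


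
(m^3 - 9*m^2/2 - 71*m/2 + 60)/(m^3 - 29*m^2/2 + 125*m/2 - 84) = (2*m^2 + 7*m - 15)/(2*m^2 - 13*m + 21)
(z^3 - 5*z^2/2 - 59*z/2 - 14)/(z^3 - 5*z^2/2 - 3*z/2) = (z^2 - 3*z - 28)/(z*(z - 3))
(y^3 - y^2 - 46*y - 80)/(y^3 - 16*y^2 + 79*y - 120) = (y^2 + 7*y + 10)/(y^2 - 8*y + 15)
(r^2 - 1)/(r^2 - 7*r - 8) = (r - 1)/(r - 8)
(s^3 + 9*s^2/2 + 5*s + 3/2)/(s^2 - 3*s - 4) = (2*s^2 + 7*s + 3)/(2*(s - 4))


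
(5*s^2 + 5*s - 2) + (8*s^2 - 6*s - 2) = 13*s^2 - s - 4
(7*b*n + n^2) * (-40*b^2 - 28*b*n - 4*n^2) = -280*b^3*n - 236*b^2*n^2 - 56*b*n^3 - 4*n^4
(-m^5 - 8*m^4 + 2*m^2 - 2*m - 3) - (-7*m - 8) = -m^5 - 8*m^4 + 2*m^2 + 5*m + 5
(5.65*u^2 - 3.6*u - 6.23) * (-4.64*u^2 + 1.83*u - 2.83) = -26.216*u^4 + 27.0435*u^3 + 6.3297*u^2 - 1.2129*u + 17.6309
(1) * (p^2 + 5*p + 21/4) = p^2 + 5*p + 21/4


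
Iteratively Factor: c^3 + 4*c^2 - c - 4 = (c + 1)*(c^2 + 3*c - 4) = (c + 1)*(c + 4)*(c - 1)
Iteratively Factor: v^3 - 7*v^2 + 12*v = (v - 4)*(v^2 - 3*v) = v*(v - 4)*(v - 3)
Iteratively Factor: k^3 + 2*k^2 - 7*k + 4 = (k + 4)*(k^2 - 2*k + 1) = (k - 1)*(k + 4)*(k - 1)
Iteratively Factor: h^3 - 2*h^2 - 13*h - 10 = (h - 5)*(h^2 + 3*h + 2) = (h - 5)*(h + 2)*(h + 1)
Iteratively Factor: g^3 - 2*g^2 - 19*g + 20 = (g - 5)*(g^2 + 3*g - 4) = (g - 5)*(g + 4)*(g - 1)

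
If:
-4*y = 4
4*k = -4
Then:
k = -1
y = -1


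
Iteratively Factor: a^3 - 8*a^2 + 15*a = (a - 3)*(a^2 - 5*a) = a*(a - 3)*(a - 5)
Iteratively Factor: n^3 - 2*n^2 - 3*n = (n + 1)*(n^2 - 3*n) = (n - 3)*(n + 1)*(n)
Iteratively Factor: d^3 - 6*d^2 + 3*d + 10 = (d - 5)*(d^2 - d - 2) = (d - 5)*(d - 2)*(d + 1)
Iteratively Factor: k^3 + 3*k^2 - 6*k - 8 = (k + 1)*(k^2 + 2*k - 8) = (k - 2)*(k + 1)*(k + 4)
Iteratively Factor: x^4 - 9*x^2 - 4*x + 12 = (x + 2)*(x^3 - 2*x^2 - 5*x + 6) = (x - 1)*(x + 2)*(x^2 - x - 6) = (x - 1)*(x + 2)^2*(x - 3)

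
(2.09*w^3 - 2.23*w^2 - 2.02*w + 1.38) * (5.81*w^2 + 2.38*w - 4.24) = 12.1429*w^5 - 7.9821*w^4 - 25.9052*w^3 + 12.6654*w^2 + 11.8492*w - 5.8512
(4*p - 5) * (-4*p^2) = -16*p^3 + 20*p^2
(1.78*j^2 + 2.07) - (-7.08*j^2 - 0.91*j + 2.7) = 8.86*j^2 + 0.91*j - 0.63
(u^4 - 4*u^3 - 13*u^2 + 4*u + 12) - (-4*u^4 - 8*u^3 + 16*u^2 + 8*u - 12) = 5*u^4 + 4*u^3 - 29*u^2 - 4*u + 24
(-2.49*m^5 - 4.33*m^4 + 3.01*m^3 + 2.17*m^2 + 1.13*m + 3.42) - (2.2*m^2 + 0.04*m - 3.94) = -2.49*m^5 - 4.33*m^4 + 3.01*m^3 - 0.0300000000000002*m^2 + 1.09*m + 7.36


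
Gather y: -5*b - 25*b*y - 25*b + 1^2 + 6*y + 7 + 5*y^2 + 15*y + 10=-30*b + 5*y^2 + y*(21 - 25*b) + 18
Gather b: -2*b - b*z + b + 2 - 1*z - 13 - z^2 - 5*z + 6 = b*(-z - 1) - z^2 - 6*z - 5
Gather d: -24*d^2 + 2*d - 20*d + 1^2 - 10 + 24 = -24*d^2 - 18*d + 15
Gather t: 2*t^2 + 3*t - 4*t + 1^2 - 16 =2*t^2 - t - 15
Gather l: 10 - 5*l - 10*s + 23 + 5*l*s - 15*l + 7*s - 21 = l*(5*s - 20) - 3*s + 12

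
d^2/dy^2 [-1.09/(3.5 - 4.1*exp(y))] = (18.3229*exp(y) + 15.6415)*exp(y)/(4.1*exp(y) - 3.5)^3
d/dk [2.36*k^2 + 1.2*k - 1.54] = 4.72*k + 1.2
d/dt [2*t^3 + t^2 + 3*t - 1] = 6*t^2 + 2*t + 3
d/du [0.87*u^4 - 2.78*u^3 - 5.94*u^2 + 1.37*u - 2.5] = 3.48*u^3 - 8.34*u^2 - 11.88*u + 1.37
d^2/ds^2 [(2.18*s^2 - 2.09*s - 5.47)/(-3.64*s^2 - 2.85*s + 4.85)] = (100.613968*s^3 + 203.937552*s^2 + 561.85584*s + 237.21486)/(48.228544*s^6 + 113.28408*s^5 - 104.08398*s^4 - 278.734275*s^3 + 138.683325*s^2 + 201.117375*s - 114.084125)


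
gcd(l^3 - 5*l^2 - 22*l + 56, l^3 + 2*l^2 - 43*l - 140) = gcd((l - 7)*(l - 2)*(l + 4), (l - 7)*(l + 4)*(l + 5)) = l^2 - 3*l - 28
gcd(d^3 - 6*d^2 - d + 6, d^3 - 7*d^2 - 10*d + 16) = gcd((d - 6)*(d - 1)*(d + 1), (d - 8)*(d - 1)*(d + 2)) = d - 1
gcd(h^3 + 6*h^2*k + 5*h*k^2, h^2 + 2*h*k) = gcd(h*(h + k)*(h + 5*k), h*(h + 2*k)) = h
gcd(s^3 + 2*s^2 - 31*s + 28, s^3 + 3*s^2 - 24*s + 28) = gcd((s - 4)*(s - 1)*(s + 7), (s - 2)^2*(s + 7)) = s + 7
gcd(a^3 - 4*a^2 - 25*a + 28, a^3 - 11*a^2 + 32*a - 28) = a - 7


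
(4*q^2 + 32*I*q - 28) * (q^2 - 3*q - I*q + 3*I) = 4*q^4 - 12*q^3 + 28*I*q^3 + 4*q^2 - 84*I*q^2 - 12*q + 28*I*q - 84*I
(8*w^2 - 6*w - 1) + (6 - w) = 8*w^2 - 7*w + 5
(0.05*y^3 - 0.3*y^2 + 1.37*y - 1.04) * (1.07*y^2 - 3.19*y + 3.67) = 0.0535*y^5 - 0.4805*y^4 + 2.6064*y^3 - 6.5841*y^2 + 8.3455*y - 3.8168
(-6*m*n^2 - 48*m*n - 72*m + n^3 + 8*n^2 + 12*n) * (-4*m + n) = 24*m^2*n^2 + 192*m^2*n + 288*m^2 - 10*m*n^3 - 80*m*n^2 - 120*m*n + n^4 + 8*n^3 + 12*n^2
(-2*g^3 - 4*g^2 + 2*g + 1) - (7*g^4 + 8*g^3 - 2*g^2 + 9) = -7*g^4 - 10*g^3 - 2*g^2 + 2*g - 8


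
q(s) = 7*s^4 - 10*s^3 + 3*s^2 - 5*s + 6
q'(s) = 28*s^3 - 30*s^2 + 6*s - 5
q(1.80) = 21.88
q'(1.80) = 71.90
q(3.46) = 613.63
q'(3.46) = 816.42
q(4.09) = 1310.36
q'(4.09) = 1433.40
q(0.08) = 5.61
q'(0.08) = -4.70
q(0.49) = 3.50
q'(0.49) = -5.97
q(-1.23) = 51.32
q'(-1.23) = -109.87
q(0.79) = 1.72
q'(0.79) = -5.18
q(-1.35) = 66.07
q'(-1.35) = -136.67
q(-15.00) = 388881.00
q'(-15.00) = -101345.00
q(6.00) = 6996.00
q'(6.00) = 4999.00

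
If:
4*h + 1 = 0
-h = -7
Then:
No Solution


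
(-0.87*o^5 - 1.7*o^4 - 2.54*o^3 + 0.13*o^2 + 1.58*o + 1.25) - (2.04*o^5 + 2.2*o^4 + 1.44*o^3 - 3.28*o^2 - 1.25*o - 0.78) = -2.91*o^5 - 3.9*o^4 - 3.98*o^3 + 3.41*o^2 + 2.83*o + 2.03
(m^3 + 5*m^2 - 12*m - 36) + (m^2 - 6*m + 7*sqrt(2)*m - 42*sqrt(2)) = m^3 + 6*m^2 - 18*m + 7*sqrt(2)*m - 42*sqrt(2) - 36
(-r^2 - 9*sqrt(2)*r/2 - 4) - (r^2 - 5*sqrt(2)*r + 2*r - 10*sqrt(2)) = -2*r^2 - 2*r + sqrt(2)*r/2 - 4 + 10*sqrt(2)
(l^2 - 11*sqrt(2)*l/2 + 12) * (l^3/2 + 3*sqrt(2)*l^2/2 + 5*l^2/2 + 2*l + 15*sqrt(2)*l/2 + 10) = l^5/2 - 5*sqrt(2)*l^4/4 + 5*l^4/2 - 25*sqrt(2)*l^3/4 - 17*l^3/2 - 85*l^2/2 + 7*sqrt(2)*l^2 + 24*l + 35*sqrt(2)*l + 120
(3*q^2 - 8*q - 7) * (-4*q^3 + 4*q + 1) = -12*q^5 + 32*q^4 + 40*q^3 - 29*q^2 - 36*q - 7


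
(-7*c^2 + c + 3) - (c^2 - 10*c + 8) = -8*c^2 + 11*c - 5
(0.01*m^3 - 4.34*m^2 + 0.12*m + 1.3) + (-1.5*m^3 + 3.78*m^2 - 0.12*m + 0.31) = -1.49*m^3 - 0.56*m^2 + 1.61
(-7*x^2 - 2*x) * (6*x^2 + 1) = -42*x^4 - 12*x^3 - 7*x^2 - 2*x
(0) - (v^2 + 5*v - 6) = -v^2 - 5*v + 6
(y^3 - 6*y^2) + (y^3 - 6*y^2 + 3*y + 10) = 2*y^3 - 12*y^2 + 3*y + 10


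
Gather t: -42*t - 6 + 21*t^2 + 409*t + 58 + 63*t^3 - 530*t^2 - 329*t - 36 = 63*t^3 - 509*t^2 + 38*t + 16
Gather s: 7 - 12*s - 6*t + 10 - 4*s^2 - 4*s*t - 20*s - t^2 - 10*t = -4*s^2 + s*(-4*t - 32) - t^2 - 16*t + 17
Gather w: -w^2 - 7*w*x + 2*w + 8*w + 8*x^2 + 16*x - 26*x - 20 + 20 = -w^2 + w*(10 - 7*x) + 8*x^2 - 10*x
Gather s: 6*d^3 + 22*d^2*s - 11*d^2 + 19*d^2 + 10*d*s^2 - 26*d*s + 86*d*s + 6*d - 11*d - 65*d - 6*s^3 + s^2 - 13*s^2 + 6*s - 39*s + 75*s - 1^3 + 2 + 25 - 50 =6*d^3 + 8*d^2 - 70*d - 6*s^3 + s^2*(10*d - 12) + s*(22*d^2 + 60*d + 42) - 24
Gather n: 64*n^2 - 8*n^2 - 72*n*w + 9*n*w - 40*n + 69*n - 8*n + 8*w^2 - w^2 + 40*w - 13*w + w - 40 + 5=56*n^2 + n*(21 - 63*w) + 7*w^2 + 28*w - 35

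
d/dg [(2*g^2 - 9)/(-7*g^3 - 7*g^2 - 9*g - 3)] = (14*g^4 - 207*g^2 - 138*g - 81)/(49*g^6 + 98*g^5 + 175*g^4 + 168*g^3 + 123*g^2 + 54*g + 9)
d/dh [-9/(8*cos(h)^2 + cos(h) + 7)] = -9*(16*cos(h) + 1)*sin(h)/(8*cos(h)^2 + cos(h) + 7)^2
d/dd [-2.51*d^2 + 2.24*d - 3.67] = 2.24 - 5.02*d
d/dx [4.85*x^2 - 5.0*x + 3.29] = 9.7*x - 5.0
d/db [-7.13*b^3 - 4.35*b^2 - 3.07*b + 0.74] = -21.39*b^2 - 8.7*b - 3.07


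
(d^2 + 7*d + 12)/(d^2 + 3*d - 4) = (d + 3)/(d - 1)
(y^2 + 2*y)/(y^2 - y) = (y + 2)/(y - 1)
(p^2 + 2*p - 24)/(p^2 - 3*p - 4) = (p + 6)/(p + 1)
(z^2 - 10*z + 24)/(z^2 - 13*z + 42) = (z - 4)/(z - 7)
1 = 1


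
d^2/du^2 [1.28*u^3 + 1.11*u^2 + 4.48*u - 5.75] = 7.68*u + 2.22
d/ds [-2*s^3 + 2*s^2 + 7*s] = -6*s^2 + 4*s + 7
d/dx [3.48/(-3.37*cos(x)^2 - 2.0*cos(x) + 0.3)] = -(23.4552*cos(x) + 6.96)*sin(x)/(3.37*cos(x)^2 + 2.0*cos(x) - 0.3)^2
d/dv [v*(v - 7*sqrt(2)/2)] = 2*v - 7*sqrt(2)/2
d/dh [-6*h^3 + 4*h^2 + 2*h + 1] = -18*h^2 + 8*h + 2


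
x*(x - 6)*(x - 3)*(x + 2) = x^4 - 7*x^3 + 36*x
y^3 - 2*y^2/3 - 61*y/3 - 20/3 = (y - 5)*(y + 1/3)*(y + 4)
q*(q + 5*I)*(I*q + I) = I*q^3 - 5*q^2 + I*q^2 - 5*q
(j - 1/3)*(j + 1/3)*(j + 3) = j^3 + 3*j^2 - j/9 - 1/3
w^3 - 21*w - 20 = (w - 5)*(w + 1)*(w + 4)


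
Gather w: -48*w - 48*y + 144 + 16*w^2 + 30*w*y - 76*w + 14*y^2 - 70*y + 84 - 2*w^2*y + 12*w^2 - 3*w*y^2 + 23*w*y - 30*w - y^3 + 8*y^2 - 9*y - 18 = w^2*(28 - 2*y) + w*(-3*y^2 + 53*y - 154) - y^3 + 22*y^2 - 127*y + 210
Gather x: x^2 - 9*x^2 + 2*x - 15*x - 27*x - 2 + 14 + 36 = -8*x^2 - 40*x + 48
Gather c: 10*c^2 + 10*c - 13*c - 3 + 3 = 10*c^2 - 3*c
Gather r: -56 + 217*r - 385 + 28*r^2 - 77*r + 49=28*r^2 + 140*r - 392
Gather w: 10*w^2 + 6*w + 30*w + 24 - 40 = 10*w^2 + 36*w - 16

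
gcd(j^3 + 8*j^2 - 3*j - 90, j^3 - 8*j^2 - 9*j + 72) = j - 3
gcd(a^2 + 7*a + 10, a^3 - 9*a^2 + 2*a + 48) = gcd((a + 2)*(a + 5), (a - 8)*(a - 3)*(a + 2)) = a + 2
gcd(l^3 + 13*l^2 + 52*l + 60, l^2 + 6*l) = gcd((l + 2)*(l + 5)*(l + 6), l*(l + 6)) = l + 6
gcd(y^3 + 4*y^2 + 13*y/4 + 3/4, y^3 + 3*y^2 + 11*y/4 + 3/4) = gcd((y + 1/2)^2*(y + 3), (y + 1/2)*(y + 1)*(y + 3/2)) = y + 1/2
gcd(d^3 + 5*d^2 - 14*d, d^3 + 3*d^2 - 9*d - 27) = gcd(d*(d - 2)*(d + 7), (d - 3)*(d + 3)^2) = 1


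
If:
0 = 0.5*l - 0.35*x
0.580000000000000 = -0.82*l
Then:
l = -0.71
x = -1.01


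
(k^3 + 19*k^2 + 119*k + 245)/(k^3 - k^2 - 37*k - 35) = (k^2 + 14*k + 49)/(k^2 - 6*k - 7)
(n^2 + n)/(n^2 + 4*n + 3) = n/(n + 3)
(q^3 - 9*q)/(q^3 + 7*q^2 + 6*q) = (q^2 - 9)/(q^2 + 7*q + 6)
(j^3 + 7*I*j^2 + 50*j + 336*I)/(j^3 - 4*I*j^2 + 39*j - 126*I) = (j + 8*I)/(j - 3*I)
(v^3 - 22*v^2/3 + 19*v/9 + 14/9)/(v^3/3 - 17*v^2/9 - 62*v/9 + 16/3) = (3*v^2 - 20*v - 7)/(v^2 - 5*v - 24)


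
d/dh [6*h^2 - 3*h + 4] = 12*h - 3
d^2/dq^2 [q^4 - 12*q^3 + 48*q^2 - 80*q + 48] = 12*q^2 - 72*q + 96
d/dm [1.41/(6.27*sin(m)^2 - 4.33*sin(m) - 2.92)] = (6.1053 - 17.6814*sin(m))*cos(m)/(-6.27*sin(m)^2 + 4.33*sin(m) + 2.92)^2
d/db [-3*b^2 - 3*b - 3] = -6*b - 3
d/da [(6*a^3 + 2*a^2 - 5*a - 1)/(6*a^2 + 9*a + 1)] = 2*(18*a^4 + 54*a^3 + 33*a^2 + 8*a + 2)/(36*a^4 + 108*a^3 + 93*a^2 + 18*a + 1)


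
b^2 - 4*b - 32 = (b - 8)*(b + 4)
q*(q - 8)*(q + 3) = q^3 - 5*q^2 - 24*q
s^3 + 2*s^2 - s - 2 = (s - 1)*(s + 1)*(s + 2)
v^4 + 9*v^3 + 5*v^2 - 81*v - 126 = (v - 3)*(v + 2)*(v + 3)*(v + 7)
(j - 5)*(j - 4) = j^2 - 9*j + 20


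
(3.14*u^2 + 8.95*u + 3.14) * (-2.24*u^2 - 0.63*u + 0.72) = -7.0336*u^4 - 22.0262*u^3 - 10.4113*u^2 + 4.4658*u + 2.2608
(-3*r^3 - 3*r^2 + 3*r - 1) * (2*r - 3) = -6*r^4 + 3*r^3 + 15*r^2 - 11*r + 3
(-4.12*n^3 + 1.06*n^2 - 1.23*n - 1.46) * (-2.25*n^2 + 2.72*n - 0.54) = 9.27*n^5 - 13.5914*n^4 + 7.8755*n^3 - 0.633*n^2 - 3.307*n + 0.7884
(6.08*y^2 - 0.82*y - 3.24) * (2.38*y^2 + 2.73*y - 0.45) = 14.4704*y^4 + 14.6468*y^3 - 12.6858*y^2 - 8.4762*y + 1.458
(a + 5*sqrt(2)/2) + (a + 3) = 2*a + 3 + 5*sqrt(2)/2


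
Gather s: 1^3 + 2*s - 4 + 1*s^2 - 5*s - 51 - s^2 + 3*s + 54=0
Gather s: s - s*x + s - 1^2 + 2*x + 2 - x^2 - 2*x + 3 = s*(2 - x) - x^2 + 4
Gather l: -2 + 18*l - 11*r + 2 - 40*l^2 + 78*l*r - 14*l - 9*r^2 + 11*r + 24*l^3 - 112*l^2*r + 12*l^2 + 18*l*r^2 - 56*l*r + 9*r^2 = 24*l^3 + l^2*(-112*r - 28) + l*(18*r^2 + 22*r + 4)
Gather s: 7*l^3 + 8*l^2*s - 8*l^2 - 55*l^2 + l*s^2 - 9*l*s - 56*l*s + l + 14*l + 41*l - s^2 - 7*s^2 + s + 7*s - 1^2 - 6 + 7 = 7*l^3 - 63*l^2 + 56*l + s^2*(l - 8) + s*(8*l^2 - 65*l + 8)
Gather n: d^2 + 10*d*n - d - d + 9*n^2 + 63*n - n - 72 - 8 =d^2 - 2*d + 9*n^2 + n*(10*d + 62) - 80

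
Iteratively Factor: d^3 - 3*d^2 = (d)*(d^2 - 3*d) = d*(d - 3)*(d)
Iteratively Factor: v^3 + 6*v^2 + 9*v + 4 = (v + 1)*(v^2 + 5*v + 4) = (v + 1)*(v + 4)*(v + 1)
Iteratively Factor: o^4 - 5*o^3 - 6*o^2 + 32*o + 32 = (o - 4)*(o^3 - o^2 - 10*o - 8) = (o - 4)*(o + 2)*(o^2 - 3*o - 4) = (o - 4)^2*(o + 2)*(o + 1)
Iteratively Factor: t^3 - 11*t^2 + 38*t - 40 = (t - 2)*(t^2 - 9*t + 20) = (t - 4)*(t - 2)*(t - 5)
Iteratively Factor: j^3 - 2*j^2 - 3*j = (j)*(j^2 - 2*j - 3) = j*(j + 1)*(j - 3)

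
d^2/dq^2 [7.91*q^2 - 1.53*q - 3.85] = 15.8200000000000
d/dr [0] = 0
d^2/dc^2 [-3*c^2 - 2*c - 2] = -6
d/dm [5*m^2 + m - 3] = 10*m + 1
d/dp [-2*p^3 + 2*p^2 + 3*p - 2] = -6*p^2 + 4*p + 3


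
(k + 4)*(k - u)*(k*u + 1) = k^3*u - k^2*u^2 + 4*k^2*u + k^2 - 4*k*u^2 - k*u + 4*k - 4*u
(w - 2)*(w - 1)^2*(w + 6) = w^4 + 2*w^3 - 19*w^2 + 28*w - 12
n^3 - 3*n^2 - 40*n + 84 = (n - 7)*(n - 2)*(n + 6)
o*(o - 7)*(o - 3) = o^3 - 10*o^2 + 21*o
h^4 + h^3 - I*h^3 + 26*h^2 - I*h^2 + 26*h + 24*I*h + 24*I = (h + 1)*(h - 6*I)*(h + I)*(h + 4*I)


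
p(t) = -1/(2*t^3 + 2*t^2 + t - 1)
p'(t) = -(-6*t^2 - 4*t - 1)/(2*t^3 + 2*t^2 + t - 1)^2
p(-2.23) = 0.06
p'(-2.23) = 0.09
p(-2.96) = 0.03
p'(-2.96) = 0.03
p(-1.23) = 0.34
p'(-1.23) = 0.60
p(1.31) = -0.12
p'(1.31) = 0.24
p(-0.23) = 0.87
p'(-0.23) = 0.30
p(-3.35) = 0.02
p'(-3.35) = 0.02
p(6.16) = -0.00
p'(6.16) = 0.00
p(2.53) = -0.02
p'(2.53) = 0.02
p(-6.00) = 0.00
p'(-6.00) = 0.00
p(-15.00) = 0.00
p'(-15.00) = 0.00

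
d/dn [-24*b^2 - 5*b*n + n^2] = -5*b + 2*n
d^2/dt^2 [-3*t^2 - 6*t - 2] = -6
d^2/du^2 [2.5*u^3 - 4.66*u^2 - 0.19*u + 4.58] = 15.0*u - 9.32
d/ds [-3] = 0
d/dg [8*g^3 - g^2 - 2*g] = 24*g^2 - 2*g - 2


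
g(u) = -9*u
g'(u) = -9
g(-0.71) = 6.39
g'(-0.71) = -9.00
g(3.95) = -35.55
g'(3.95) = -9.00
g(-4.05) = 36.45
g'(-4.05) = -9.00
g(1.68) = -15.12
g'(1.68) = -9.00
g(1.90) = -17.10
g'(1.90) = -9.00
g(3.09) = -27.81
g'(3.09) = -9.00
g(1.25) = -11.25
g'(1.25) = -9.00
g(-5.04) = 45.36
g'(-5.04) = -9.00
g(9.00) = -81.00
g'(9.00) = -9.00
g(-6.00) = 54.00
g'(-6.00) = -9.00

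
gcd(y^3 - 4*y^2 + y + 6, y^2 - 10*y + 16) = y - 2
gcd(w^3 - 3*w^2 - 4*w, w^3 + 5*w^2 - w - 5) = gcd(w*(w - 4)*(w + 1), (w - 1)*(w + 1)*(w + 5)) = w + 1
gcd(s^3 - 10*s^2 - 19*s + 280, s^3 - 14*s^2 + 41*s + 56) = s^2 - 15*s + 56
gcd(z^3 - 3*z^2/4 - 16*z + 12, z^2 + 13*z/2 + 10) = z + 4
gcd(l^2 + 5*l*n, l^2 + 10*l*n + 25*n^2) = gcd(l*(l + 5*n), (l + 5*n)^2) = l + 5*n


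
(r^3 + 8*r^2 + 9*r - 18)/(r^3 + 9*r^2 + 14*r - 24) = (r + 3)/(r + 4)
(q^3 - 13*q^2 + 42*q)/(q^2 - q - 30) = q*(q - 7)/(q + 5)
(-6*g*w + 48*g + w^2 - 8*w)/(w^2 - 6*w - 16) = (-6*g + w)/(w + 2)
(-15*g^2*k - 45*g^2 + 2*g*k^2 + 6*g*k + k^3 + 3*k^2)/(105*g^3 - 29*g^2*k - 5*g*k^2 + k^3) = (-k - 3)/(7*g - k)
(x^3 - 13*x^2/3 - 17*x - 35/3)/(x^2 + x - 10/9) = 3*(x^2 - 6*x - 7)/(3*x - 2)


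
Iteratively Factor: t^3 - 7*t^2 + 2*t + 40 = (t - 4)*(t^2 - 3*t - 10) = (t - 4)*(t + 2)*(t - 5)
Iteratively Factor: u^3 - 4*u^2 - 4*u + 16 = (u - 4)*(u^2 - 4) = (u - 4)*(u + 2)*(u - 2)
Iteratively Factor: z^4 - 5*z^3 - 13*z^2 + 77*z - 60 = (z + 4)*(z^3 - 9*z^2 + 23*z - 15) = (z - 1)*(z + 4)*(z^2 - 8*z + 15) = (z - 3)*(z - 1)*(z + 4)*(z - 5)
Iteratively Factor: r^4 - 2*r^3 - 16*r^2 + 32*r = (r - 2)*(r^3 - 16*r) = r*(r - 2)*(r^2 - 16) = r*(r - 2)*(r + 4)*(r - 4)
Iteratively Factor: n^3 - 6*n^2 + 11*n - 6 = (n - 1)*(n^2 - 5*n + 6) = (n - 2)*(n - 1)*(n - 3)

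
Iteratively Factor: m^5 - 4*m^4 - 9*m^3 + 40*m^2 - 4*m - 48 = (m - 2)*(m^4 - 2*m^3 - 13*m^2 + 14*m + 24) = (m - 2)^2*(m^3 - 13*m - 12) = (m - 2)^2*(m + 3)*(m^2 - 3*m - 4) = (m - 2)^2*(m + 1)*(m + 3)*(m - 4)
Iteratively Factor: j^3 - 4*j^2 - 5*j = (j + 1)*(j^2 - 5*j) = j*(j + 1)*(j - 5)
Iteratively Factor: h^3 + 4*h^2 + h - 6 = (h + 3)*(h^2 + h - 2) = (h - 1)*(h + 3)*(h + 2)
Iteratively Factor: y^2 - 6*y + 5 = (y - 5)*(y - 1)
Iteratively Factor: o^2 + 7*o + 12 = (o + 3)*(o + 4)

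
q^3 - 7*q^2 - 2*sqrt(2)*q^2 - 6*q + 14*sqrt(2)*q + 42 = (q - 7)*(q - 3*sqrt(2))*(q + sqrt(2))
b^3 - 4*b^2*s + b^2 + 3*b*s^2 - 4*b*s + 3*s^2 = (b + 1)*(b - 3*s)*(b - s)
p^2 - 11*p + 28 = (p - 7)*(p - 4)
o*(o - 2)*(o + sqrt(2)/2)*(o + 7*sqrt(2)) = o^4 - 2*o^3 + 15*sqrt(2)*o^3/2 - 15*sqrt(2)*o^2 + 7*o^2 - 14*o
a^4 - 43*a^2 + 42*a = a*(a - 6)*(a - 1)*(a + 7)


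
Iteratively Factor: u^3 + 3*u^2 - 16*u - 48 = (u - 4)*(u^2 + 7*u + 12) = (u - 4)*(u + 4)*(u + 3)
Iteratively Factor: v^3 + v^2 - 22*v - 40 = (v - 5)*(v^2 + 6*v + 8) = (v - 5)*(v + 2)*(v + 4)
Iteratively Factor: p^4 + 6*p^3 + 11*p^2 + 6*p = (p + 1)*(p^3 + 5*p^2 + 6*p) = (p + 1)*(p + 2)*(p^2 + 3*p) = p*(p + 1)*(p + 2)*(p + 3)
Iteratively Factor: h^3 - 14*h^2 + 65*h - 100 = (h - 5)*(h^2 - 9*h + 20) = (h - 5)*(h - 4)*(h - 5)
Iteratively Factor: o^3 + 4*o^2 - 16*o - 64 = (o - 4)*(o^2 + 8*o + 16) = (o - 4)*(o + 4)*(o + 4)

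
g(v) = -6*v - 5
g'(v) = -6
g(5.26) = -36.56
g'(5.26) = -6.00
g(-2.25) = 8.50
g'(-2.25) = -6.00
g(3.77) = -27.62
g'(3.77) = -6.00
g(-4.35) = 21.10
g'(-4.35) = -6.00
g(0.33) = -6.98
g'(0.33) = -6.00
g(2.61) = -20.66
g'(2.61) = -6.00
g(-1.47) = 3.82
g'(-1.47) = -6.00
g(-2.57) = 10.42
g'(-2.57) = -6.00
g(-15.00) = 85.00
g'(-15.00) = -6.00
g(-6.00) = 31.00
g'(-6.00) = -6.00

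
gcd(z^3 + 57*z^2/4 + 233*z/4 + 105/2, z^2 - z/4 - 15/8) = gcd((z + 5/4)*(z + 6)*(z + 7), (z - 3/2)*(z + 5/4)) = z + 5/4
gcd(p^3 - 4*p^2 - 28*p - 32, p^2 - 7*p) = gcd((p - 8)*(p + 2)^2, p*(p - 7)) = 1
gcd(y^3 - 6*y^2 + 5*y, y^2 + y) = y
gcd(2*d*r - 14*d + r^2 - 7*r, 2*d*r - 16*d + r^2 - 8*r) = 2*d + r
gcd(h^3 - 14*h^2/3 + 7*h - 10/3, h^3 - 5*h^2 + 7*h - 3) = h - 1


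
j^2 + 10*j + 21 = (j + 3)*(j + 7)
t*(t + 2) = t^2 + 2*t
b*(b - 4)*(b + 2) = b^3 - 2*b^2 - 8*b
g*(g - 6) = g^2 - 6*g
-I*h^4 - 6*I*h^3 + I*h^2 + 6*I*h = h*(h - 1)*(h + 6)*(-I*h - I)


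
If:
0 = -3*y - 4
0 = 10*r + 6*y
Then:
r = 4/5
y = -4/3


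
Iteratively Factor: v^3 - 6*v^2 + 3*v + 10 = (v - 2)*(v^2 - 4*v - 5) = (v - 5)*(v - 2)*(v + 1)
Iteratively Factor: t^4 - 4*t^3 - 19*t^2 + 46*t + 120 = (t + 3)*(t^3 - 7*t^2 + 2*t + 40) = (t - 4)*(t + 3)*(t^2 - 3*t - 10) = (t - 5)*(t - 4)*(t + 3)*(t + 2)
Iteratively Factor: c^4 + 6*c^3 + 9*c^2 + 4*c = (c)*(c^3 + 6*c^2 + 9*c + 4) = c*(c + 1)*(c^2 + 5*c + 4) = c*(c + 1)^2*(c + 4)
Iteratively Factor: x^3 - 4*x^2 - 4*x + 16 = (x - 2)*(x^2 - 2*x - 8) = (x - 4)*(x - 2)*(x + 2)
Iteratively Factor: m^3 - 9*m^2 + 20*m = (m - 5)*(m^2 - 4*m) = (m - 5)*(m - 4)*(m)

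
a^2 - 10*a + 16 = (a - 8)*(a - 2)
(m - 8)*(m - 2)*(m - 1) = m^3 - 11*m^2 + 26*m - 16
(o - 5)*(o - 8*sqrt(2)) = o^2 - 8*sqrt(2)*o - 5*o + 40*sqrt(2)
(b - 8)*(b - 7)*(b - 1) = b^3 - 16*b^2 + 71*b - 56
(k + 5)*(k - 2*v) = k^2 - 2*k*v + 5*k - 10*v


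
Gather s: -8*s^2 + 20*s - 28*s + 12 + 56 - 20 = -8*s^2 - 8*s + 48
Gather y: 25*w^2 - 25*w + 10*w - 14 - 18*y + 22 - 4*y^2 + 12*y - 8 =25*w^2 - 15*w - 4*y^2 - 6*y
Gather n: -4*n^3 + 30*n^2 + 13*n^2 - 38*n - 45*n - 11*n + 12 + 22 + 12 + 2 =-4*n^3 + 43*n^2 - 94*n + 48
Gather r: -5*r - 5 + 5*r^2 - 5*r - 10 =5*r^2 - 10*r - 15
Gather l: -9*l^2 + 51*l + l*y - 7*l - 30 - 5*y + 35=-9*l^2 + l*(y + 44) - 5*y + 5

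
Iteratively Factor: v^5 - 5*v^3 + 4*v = (v)*(v^4 - 5*v^2 + 4) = v*(v - 1)*(v^3 + v^2 - 4*v - 4) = v*(v - 1)*(v + 1)*(v^2 - 4) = v*(v - 2)*(v - 1)*(v + 1)*(v + 2)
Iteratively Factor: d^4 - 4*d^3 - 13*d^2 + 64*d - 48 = (d - 3)*(d^3 - d^2 - 16*d + 16) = (d - 4)*(d - 3)*(d^2 + 3*d - 4) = (d - 4)*(d - 3)*(d + 4)*(d - 1)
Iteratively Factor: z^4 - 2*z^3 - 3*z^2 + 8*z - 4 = (z - 2)*(z^3 - 3*z + 2) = (z - 2)*(z - 1)*(z^2 + z - 2) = (z - 2)*(z - 1)^2*(z + 2)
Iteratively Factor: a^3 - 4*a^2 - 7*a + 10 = (a + 2)*(a^2 - 6*a + 5) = (a - 1)*(a + 2)*(a - 5)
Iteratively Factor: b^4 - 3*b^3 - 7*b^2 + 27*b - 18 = (b - 2)*(b^3 - b^2 - 9*b + 9) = (b - 3)*(b - 2)*(b^2 + 2*b - 3) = (b - 3)*(b - 2)*(b - 1)*(b + 3)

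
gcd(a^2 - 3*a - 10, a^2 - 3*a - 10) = a^2 - 3*a - 10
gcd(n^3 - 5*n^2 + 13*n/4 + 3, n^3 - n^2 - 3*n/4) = n^2 - n - 3/4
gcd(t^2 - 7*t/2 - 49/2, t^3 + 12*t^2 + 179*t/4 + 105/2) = t + 7/2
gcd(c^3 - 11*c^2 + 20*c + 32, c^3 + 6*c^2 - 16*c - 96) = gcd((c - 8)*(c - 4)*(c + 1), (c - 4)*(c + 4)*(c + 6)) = c - 4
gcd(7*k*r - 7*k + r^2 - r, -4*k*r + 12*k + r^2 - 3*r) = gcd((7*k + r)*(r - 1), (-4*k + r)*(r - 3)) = 1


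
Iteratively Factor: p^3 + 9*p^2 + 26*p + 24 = (p + 4)*(p^2 + 5*p + 6) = (p + 2)*(p + 4)*(p + 3)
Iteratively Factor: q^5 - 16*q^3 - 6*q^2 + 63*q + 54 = (q + 3)*(q^4 - 3*q^3 - 7*q^2 + 15*q + 18) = (q - 3)*(q + 3)*(q^3 - 7*q - 6) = (q - 3)*(q + 1)*(q + 3)*(q^2 - q - 6) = (q - 3)^2*(q + 1)*(q + 3)*(q + 2)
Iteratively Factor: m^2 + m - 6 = (m + 3)*(m - 2)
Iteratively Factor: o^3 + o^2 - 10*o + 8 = (o - 2)*(o^2 + 3*o - 4) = (o - 2)*(o - 1)*(o + 4)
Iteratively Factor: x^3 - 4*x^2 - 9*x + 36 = (x - 3)*(x^2 - x - 12) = (x - 3)*(x + 3)*(x - 4)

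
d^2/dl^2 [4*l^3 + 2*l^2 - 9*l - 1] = 24*l + 4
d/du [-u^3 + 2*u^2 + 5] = u*(4 - 3*u)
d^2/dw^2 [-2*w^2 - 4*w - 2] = -4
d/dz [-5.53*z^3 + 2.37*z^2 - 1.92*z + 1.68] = -16.59*z^2 + 4.74*z - 1.92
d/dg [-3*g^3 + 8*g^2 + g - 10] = -9*g^2 + 16*g + 1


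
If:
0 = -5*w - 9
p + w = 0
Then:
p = 9/5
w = -9/5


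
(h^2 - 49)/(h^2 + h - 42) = (h - 7)/(h - 6)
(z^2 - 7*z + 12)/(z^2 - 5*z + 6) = (z - 4)/(z - 2)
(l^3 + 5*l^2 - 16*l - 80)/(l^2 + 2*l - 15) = (l^2 - 16)/(l - 3)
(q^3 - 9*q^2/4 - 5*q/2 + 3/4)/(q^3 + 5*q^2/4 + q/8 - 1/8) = 2*(q - 3)/(2*q + 1)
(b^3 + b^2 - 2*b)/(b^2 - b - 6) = b*(b - 1)/(b - 3)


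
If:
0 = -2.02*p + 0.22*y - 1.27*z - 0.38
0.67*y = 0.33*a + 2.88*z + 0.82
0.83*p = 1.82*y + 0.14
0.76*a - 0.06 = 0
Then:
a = 0.08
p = -0.00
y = -0.08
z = -0.31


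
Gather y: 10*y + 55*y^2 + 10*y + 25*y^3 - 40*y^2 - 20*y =25*y^3 + 15*y^2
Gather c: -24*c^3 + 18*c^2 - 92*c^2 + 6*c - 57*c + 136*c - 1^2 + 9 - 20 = -24*c^3 - 74*c^2 + 85*c - 12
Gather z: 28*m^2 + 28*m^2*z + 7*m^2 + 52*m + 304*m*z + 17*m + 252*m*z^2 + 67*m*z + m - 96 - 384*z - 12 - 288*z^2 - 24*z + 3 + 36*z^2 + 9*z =35*m^2 + 70*m + z^2*(252*m - 252) + z*(28*m^2 + 371*m - 399) - 105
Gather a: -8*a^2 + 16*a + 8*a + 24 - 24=-8*a^2 + 24*a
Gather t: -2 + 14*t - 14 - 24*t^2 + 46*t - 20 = -24*t^2 + 60*t - 36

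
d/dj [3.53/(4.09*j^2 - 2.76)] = -28.8754*j/(4.09*j^2 - 2.76)^2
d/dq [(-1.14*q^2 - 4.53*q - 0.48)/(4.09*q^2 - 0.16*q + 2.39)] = (18.7101*q^2 - 1.5228*q - 10.9035)/(16.7281*q^4 - 1.3088*q^3 + 19.5758*q^2 - 0.7648*q + 5.7121)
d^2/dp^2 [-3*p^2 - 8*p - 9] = -6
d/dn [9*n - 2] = 9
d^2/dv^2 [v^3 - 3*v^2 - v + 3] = 6*v - 6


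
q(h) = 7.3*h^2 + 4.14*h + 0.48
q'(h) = 14.6*h + 4.14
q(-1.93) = 19.68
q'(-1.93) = -24.04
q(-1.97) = 20.65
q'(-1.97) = -24.62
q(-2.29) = 29.28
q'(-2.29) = -29.29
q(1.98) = 37.30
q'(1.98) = 33.05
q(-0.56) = 0.45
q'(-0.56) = -4.04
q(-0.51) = 0.27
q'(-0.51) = -3.31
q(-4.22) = 113.01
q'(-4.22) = -57.47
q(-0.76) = 1.55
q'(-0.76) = -6.96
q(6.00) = 288.12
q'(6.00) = 91.74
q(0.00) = 0.48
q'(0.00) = 4.14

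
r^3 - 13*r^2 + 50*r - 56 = (r - 7)*(r - 4)*(r - 2)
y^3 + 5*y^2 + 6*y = y*(y + 2)*(y + 3)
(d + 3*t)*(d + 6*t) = d^2 + 9*d*t + 18*t^2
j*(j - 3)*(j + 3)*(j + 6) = j^4 + 6*j^3 - 9*j^2 - 54*j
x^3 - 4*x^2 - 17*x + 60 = (x - 5)*(x - 3)*(x + 4)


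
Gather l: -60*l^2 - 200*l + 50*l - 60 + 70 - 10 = -60*l^2 - 150*l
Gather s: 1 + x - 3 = x - 2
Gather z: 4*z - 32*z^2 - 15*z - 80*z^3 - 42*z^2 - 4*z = -80*z^3 - 74*z^2 - 15*z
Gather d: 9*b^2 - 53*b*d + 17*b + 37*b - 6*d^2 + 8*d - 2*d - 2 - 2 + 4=9*b^2 + 54*b - 6*d^2 + d*(6 - 53*b)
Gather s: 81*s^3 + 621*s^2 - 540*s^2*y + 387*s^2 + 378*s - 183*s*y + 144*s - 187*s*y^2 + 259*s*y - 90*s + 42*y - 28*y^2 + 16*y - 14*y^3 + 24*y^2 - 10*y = 81*s^3 + s^2*(1008 - 540*y) + s*(-187*y^2 + 76*y + 432) - 14*y^3 - 4*y^2 + 48*y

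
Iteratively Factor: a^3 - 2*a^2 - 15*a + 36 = (a - 3)*(a^2 + a - 12) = (a - 3)*(a + 4)*(a - 3)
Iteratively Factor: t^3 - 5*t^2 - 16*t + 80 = (t - 5)*(t^2 - 16) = (t - 5)*(t + 4)*(t - 4)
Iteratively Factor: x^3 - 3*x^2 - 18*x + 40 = (x - 5)*(x^2 + 2*x - 8) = (x - 5)*(x - 2)*(x + 4)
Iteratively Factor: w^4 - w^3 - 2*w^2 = (w - 2)*(w^3 + w^2) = w*(w - 2)*(w^2 + w) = w*(w - 2)*(w + 1)*(w)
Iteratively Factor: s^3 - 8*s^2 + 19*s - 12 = (s - 3)*(s^2 - 5*s + 4) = (s - 3)*(s - 1)*(s - 4)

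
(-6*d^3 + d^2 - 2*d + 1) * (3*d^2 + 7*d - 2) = -18*d^5 - 39*d^4 + 13*d^3 - 13*d^2 + 11*d - 2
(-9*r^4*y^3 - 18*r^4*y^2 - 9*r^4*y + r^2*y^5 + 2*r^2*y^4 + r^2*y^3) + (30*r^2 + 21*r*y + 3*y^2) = -9*r^4*y^3 - 18*r^4*y^2 - 9*r^4*y + r^2*y^5 + 2*r^2*y^4 + r^2*y^3 + 30*r^2 + 21*r*y + 3*y^2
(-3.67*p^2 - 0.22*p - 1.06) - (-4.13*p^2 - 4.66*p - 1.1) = 0.46*p^2 + 4.44*p + 0.04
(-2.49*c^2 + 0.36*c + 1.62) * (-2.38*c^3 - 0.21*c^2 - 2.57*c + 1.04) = 5.9262*c^5 - 0.3339*c^4 + 2.4681*c^3 - 3.855*c^2 - 3.789*c + 1.6848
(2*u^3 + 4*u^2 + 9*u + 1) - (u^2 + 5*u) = 2*u^3 + 3*u^2 + 4*u + 1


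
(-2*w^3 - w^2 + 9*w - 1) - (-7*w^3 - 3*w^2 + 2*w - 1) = 5*w^3 + 2*w^2 + 7*w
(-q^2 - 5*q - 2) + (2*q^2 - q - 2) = q^2 - 6*q - 4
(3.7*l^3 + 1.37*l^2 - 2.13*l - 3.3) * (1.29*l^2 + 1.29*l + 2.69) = 4.773*l^5 + 6.5403*l^4 + 8.9726*l^3 - 3.3194*l^2 - 9.9867*l - 8.877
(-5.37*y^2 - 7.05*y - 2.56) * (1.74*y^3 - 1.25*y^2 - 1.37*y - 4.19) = -9.3438*y^5 - 5.5545*y^4 + 11.715*y^3 + 35.3588*y^2 + 33.0467*y + 10.7264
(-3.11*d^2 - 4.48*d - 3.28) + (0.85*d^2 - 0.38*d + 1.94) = -2.26*d^2 - 4.86*d - 1.34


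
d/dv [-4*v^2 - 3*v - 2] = -8*v - 3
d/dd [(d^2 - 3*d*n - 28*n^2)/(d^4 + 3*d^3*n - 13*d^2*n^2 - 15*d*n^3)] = 2*(-d^5 + 3*d^4*n + 65*d^3*n^2 + 99*d^2*n^3 - 364*d*n^4 - 210*n^5)/(d^2*(d^6 + 6*d^5*n - 17*d^4*n^2 - 108*d^3*n^3 + 79*d^2*n^4 + 390*d*n^5 + 225*n^6))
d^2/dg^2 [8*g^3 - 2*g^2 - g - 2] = 48*g - 4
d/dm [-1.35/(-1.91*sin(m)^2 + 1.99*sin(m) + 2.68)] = (2.6865 - 5.157*sin(m))*cos(m)/(-1.91*sin(m)^2 + 1.99*sin(m) + 2.68)^2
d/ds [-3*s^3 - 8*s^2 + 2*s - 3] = -9*s^2 - 16*s + 2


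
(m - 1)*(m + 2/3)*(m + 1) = m^3 + 2*m^2/3 - m - 2/3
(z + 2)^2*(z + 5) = z^3 + 9*z^2 + 24*z + 20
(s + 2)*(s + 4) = s^2 + 6*s + 8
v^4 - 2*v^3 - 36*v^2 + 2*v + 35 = (v - 7)*(v - 1)*(v + 1)*(v + 5)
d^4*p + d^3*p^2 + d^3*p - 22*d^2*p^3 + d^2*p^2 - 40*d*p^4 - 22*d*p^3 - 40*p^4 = (d - 5*p)*(d + 2*p)*(d + 4*p)*(d*p + p)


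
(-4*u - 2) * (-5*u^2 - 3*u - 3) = 20*u^3 + 22*u^2 + 18*u + 6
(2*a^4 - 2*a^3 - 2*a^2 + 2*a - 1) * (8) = 16*a^4 - 16*a^3 - 16*a^2 + 16*a - 8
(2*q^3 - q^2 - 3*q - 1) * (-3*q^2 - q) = -6*q^5 + q^4 + 10*q^3 + 6*q^2 + q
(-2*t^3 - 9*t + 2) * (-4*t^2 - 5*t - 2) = 8*t^5 + 10*t^4 + 40*t^3 + 37*t^2 + 8*t - 4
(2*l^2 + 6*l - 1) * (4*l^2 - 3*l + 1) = 8*l^4 + 18*l^3 - 20*l^2 + 9*l - 1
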